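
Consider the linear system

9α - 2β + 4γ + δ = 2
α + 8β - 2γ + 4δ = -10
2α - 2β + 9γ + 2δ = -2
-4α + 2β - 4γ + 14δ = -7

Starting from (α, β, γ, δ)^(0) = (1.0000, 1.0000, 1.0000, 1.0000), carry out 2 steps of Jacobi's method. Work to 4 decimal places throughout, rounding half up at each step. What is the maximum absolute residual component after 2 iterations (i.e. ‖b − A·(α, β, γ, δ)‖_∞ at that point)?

1.3754

Iteration 1:
  α = (2 - (-2)·1.0000 - (4)·1.0000 - (1)·1.0000) / (9) = -0.1111
  β = (-10 - (1)·1.0000 - (-2)·1.0000 - (4)·1.0000) / (8) = -1.6250
  γ = (-2 - (2)·1.0000 - (-2)·1.0000 - (2)·1.0000) / (9) = -0.4444
  δ = (-7 - (-4)·1.0000 - (2)·1.0000 - (-4)·1.0000) / (14) = -0.0714
Iteration 2:
  α = (2 - (-2)·-1.6250 - (4)·-0.4444 - (1)·-0.0714) / (9) = 0.0666
  β = (-10 - (1)·-0.1111 - (-2)·-0.4444 - (4)·-0.0714) / (8) = -1.3115
  γ = (-2 - (2)·-0.1111 - (-2)·-1.6250 - (2)·-0.0714) / (9) = -0.5428
  δ = (-7 - (-4)·-0.1111 - (2)·-1.6250 - (-4)·-0.4444) / (14) = -0.4266
Residual b − A·x = (1.3754, 1.0462, 0.9822, -0.3094); ∞-norm = 1.3754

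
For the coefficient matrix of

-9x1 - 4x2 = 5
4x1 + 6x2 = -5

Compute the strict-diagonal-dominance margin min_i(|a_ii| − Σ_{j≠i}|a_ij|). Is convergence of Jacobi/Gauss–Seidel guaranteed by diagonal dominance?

2

row 1: |-9| − (4) = 5
row 2: |6| − (4) = 2
minimum over rows = 2 → strictly diagonally dominant (convergence guaranteed)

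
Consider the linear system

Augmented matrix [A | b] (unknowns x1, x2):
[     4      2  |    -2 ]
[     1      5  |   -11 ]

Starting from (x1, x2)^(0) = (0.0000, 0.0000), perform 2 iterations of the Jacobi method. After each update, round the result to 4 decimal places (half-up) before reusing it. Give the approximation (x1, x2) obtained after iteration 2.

(0.6000, -2.1000)

Iteration 1:
  x1 = (-2 - (2)·0.0000) / (4) = -0.5000
  x2 = (-11 - (1)·0.0000) / (5) = -2.2000
Iteration 2:
  x1 = (-2 - (2)·-2.2000) / (4) = 0.6000
  x2 = (-11 - (1)·-0.5000) / (5) = -2.1000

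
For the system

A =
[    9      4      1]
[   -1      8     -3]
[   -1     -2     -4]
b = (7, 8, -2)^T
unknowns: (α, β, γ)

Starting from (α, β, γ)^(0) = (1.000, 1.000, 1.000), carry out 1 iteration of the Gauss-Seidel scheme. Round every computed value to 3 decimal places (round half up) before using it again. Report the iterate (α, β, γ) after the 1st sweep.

(0.222, 1.403, -0.257)

Iteration 1:
  α = (7 - (4)·1.000 - (1)·1.000) / (9) = 0.222
  β = (8 - (-1)·0.222 - (-3)·1.000) / (8) = 1.403
  γ = (-2 - (-1)·0.222 - (-2)·1.403) / (-4) = -0.257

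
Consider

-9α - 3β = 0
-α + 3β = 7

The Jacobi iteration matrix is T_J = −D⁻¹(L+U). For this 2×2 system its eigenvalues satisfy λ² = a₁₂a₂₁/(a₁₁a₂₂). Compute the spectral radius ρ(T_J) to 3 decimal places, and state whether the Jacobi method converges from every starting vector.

a₁₂a₂₁/(a₁₁a₂₂) = (-3)·(-1) / ((-9)·(3)) = -0.111111
ρ = √|-0.111111| = √0.111111 = 0.333
ρ < 1, so Jacobi converges

0.333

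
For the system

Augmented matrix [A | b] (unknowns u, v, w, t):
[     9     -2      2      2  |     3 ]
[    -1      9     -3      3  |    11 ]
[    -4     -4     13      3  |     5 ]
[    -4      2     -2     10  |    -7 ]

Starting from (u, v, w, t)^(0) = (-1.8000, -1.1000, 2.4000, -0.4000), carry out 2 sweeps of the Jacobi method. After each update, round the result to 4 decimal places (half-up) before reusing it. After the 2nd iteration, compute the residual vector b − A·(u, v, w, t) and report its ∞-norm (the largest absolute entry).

Iteration 1:
  u = (3 - (-2)·-1.1000 - (2)·2.4000 - (2)·-0.4000) / (9) = -0.3556
  v = (11 - (-1)·-1.8000 - (-3)·2.4000 - (3)·-0.4000) / (9) = 1.9556
  w = (5 - (-4)·-1.8000 - (-4)·-1.1000 - (3)·-0.4000) / (13) = -0.4154
  t = (-7 - (-4)·-1.8000 - (2)·-1.1000 - (-2)·2.4000) / (10) = -0.7200
Iteration 2:
  u = (3 - (-2)·1.9556 - (2)·-0.4154 - (2)·-0.7200) / (9) = 1.0202
  v = (11 - (-1)·-0.3556 - (-3)·-0.4154 - (3)·-0.7200) / (9) = 1.2842
  w = (5 - (-4)·-0.3556 - (-4)·1.9556 - (3)·-0.7200) / (13) = 1.0431
  t = (-7 - (-4)·-0.3556 - (2)·1.9556 - (-2)·-0.4154) / (10) = -1.3164
Residual b − A·x = (-3.0668, 7.5409, 4.6065, 9.7626); ∞-norm = 9.7626

9.7626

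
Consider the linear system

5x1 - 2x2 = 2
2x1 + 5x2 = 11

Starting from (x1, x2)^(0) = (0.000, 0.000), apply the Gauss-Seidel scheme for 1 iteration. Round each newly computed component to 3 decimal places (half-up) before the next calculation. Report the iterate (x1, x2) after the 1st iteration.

Iteration 1:
  x1 = (2 - (-2)·0.000) / (5) = 0.400
  x2 = (11 - (2)·0.400) / (5) = 2.040

(0.400, 2.040)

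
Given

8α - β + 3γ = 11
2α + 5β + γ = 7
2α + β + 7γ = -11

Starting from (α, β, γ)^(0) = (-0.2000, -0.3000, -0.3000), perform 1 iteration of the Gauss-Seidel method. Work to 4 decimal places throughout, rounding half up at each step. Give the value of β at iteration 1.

Iteration 1:
  α = (11 - (-1)·-0.3000 - (3)·-0.3000) / (8) = 1.4500
  β = (7 - (2)·1.4500 - (1)·-0.3000) / (5) = 0.8800
  γ = (-11 - (2)·1.4500 - (1)·0.8800) / (7) = -2.1114

0.8800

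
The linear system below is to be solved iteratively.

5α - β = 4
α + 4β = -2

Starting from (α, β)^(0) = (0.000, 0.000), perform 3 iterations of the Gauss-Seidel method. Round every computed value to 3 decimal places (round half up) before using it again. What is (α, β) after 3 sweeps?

(0.667, -0.667)

Iteration 1:
  α = (4 - (-1)·0.000) / (5) = 0.800
  β = (-2 - (1)·0.800) / (4) = -0.700
Iteration 2:
  α = (4 - (-1)·-0.700) / (5) = 0.660
  β = (-2 - (1)·0.660) / (4) = -0.665
Iteration 3:
  α = (4 - (-1)·-0.665) / (5) = 0.667
  β = (-2 - (1)·0.667) / (4) = -0.667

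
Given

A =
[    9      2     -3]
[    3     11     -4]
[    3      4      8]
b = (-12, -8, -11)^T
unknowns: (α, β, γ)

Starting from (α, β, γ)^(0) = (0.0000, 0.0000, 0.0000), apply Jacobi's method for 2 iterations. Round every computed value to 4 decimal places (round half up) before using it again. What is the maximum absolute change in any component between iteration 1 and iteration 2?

Iteration 1:
  α = (-12 - (2)·0.0000 - (-3)·0.0000) / (9) = -1.3333
  β = (-8 - (3)·0.0000 - (-4)·0.0000) / (11) = -0.7273
  γ = (-11 - (3)·0.0000 - (4)·0.0000) / (8) = -1.3750
Iteration 2:
  α = (-12 - (2)·-0.7273 - (-3)·-1.3750) / (9) = -1.6300
  β = (-8 - (3)·-1.3333 - (-4)·-1.3750) / (11) = -0.8636
  γ = (-11 - (3)·-1.3333 - (4)·-0.7273) / (8) = -0.5114
Change: (-0.2967, -0.1363, 0.8636) → max |·| = 0.8636

0.8636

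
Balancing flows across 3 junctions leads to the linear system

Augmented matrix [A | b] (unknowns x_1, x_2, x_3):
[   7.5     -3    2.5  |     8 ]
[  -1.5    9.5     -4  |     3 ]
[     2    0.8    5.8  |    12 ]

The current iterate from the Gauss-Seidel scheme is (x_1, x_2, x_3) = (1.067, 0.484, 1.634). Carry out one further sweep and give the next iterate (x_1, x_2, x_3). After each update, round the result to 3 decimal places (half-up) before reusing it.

One sweep:
  x_1 = (8 - (-3)·0.484 - (2.5)·1.634) / (7.5) = 0.716
  x_2 = (3 - (-1.5)·0.716 - (-4)·1.634) / (9.5) = 1.117
  x_3 = (12 - (2)·0.716 - (0.8)·1.117) / (5.8) = 1.668

(0.716, 1.117, 1.668)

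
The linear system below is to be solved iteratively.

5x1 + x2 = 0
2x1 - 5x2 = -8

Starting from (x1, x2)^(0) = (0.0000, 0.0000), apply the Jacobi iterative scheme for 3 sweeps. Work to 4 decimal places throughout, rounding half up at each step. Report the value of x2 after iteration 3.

Iteration 1:
  x1 = (0 - (1)·0.0000) / (5) = 0.0000
  x2 = (-8 - (2)·0.0000) / (-5) = 1.6000
Iteration 2:
  x1 = (0 - (1)·1.6000) / (5) = -0.3200
  x2 = (-8 - (2)·0.0000) / (-5) = 1.6000
Iteration 3:
  x1 = (0 - (1)·1.6000) / (5) = -0.3200
  x2 = (-8 - (2)·-0.3200) / (-5) = 1.4720

1.4720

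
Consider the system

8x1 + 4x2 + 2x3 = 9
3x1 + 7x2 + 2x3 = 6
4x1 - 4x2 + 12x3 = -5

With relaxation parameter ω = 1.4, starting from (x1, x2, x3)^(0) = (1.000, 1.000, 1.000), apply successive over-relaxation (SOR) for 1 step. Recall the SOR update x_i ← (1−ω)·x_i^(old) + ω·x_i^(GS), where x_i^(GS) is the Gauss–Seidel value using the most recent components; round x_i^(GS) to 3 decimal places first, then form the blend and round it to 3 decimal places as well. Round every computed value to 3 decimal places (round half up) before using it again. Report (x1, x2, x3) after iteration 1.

Iteration 1:
  x1: GS value = (9 - (4)·1.000 - (2)·1.000) / (8) = 0.375;  x1 ← (1−ω)·1.000 + ω·0.375 = 0.125
  x2: GS value = (6 - (3)·0.125 - (2)·1.000) / (7) = 0.518;  x2 ← (1−ω)·1.000 + ω·0.518 = 0.325
  x3: GS value = (-5 - (4)·0.125 - (-4)·0.325) / (12) = -0.350;  x3 ← (1−ω)·1.000 + ω·-0.350 = -0.890

(0.125, 0.325, -0.890)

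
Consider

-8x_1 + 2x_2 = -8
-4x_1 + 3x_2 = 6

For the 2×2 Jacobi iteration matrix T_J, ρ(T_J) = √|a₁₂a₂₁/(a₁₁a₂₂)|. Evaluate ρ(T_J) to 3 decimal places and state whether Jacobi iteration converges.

0.577

a₁₂a₂₁/(a₁₁a₂₂) = (2)·(-4) / ((-8)·(3)) = 0.333333
ρ = √|0.333333| = √0.333333 = 0.577
ρ < 1, so Jacobi converges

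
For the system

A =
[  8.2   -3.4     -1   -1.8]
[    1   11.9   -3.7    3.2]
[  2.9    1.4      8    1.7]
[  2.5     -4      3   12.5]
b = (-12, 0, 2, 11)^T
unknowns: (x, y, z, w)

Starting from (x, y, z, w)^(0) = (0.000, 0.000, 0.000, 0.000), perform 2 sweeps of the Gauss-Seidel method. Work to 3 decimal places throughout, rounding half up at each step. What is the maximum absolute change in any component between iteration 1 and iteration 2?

Iteration 1:
  x = (-12 - (-3.4)·0.000 - (-1)·0.000 - (-1.8)·0.000) / (8.2) = -1.463
  y = (0 - (1)·-1.463 - (-3.7)·0.000 - (3.2)·0.000) / (11.9) = 0.123
  z = (2 - (2.9)·-1.463 - (1.4)·0.123 - (1.7)·0.000) / (8) = 0.759
  w = (11 - (2.5)·-1.463 - (-4)·0.123 - (3)·0.759) / (12.5) = 1.030
Iteration 2:
  x = (-12 - (-3.4)·0.123 - (-1)·0.759 - (-1.8)·1.030) / (8.2) = -1.094
  y = (0 - (1)·-1.094 - (-3.7)·0.759 - (3.2)·1.030) / (11.9) = 0.051
  z = (2 - (2.9)·-1.094 - (1.4)·0.051 - (1.7)·1.030) / (8) = 0.419
  w = (11 - (2.5)·-1.094 - (-4)·0.051 - (3)·0.419) / (12.5) = 1.015
Change: (0.369, -0.072, -0.340, -0.015) → max |·| = 0.369

0.369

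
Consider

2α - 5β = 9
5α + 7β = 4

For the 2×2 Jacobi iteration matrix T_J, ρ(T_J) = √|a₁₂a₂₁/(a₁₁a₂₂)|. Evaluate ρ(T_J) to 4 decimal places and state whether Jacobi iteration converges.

a₁₂a₂₁/(a₁₁a₂₂) = (-5)·(5) / ((2)·(7)) = -1.785714
ρ = √|-1.785714| = √1.785714 = 1.3363
ρ > 1, so Jacobi diverges

1.3363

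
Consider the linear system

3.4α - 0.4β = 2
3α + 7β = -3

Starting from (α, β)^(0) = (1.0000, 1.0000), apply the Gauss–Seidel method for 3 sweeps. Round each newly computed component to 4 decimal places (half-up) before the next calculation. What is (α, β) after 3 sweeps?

(0.5125, -0.6482)

Iteration 1:
  α = (2 - (-0.4)·1.0000) / (3.4) = 0.7059
  β = (-3 - (3)·0.7059) / (7) = -0.7311
Iteration 2:
  α = (2 - (-0.4)·-0.7311) / (3.4) = 0.5022
  β = (-3 - (3)·0.5022) / (7) = -0.6438
Iteration 3:
  α = (2 - (-0.4)·-0.6438) / (3.4) = 0.5125
  β = (-3 - (3)·0.5125) / (7) = -0.6482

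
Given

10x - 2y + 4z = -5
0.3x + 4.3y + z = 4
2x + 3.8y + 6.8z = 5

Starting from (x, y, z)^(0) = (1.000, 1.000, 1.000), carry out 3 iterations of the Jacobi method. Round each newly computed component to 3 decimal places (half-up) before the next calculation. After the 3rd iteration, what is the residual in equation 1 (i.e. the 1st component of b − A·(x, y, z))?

0.906

Iteration 1:
  x = (-5 - (-2)·1.000 - (4)·1.000) / (10) = -0.700
  y = (4 - (0.3)·1.000 - (1)·1.000) / (4.3) = 0.628
  z = (5 - (2)·1.000 - (3.8)·1.000) / (6.8) = -0.118
Iteration 2:
  x = (-5 - (-2)·0.628 - (4)·-0.118) / (10) = -0.327
  y = (4 - (0.3)·-0.700 - (1)·-0.118) / (4.3) = 1.007
  z = (5 - (2)·-0.700 - (3.8)·0.628) / (6.8) = 0.590
Iteration 3:
  x = (-5 - (-2)·1.007 - (4)·0.590) / (10) = -0.535
  y = (4 - (0.3)·-0.327 - (1)·0.590) / (4.3) = 0.816
  z = (5 - (2)·-0.327 - (3.8)·1.007) / (6.8) = 0.269
Residual b − A·x = (0.906, 0.383, 1.140)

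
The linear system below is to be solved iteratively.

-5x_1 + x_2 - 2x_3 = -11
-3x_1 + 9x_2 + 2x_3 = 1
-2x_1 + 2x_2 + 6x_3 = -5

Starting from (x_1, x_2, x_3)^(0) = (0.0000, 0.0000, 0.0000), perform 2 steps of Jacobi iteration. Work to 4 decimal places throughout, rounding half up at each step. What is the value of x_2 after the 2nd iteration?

1.0296

Iteration 1:
  x_1 = (-11 - (1)·0.0000 - (-2)·0.0000) / (-5) = 2.2000
  x_2 = (1 - (-3)·0.0000 - (2)·0.0000) / (9) = 0.1111
  x_3 = (-5 - (-2)·0.0000 - (2)·0.0000) / (6) = -0.8333
Iteration 2:
  x_1 = (-11 - (1)·0.1111 - (-2)·-0.8333) / (-5) = 2.5555
  x_2 = (1 - (-3)·2.2000 - (2)·-0.8333) / (9) = 1.0296
  x_3 = (-5 - (-2)·2.2000 - (2)·0.1111) / (6) = -0.1370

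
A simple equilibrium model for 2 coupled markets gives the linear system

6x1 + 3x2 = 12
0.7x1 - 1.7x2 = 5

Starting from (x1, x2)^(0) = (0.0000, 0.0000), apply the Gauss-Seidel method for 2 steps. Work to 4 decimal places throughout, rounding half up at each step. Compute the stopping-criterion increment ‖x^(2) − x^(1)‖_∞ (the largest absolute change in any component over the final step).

Iteration 1:
  x1 = (12 - (3)·0.0000) / (6) = 2.0000
  x2 = (5 - (0.7)·2.0000) / (-1.7) = -2.1176
Iteration 2:
  x1 = (12 - (3)·-2.1176) / (6) = 3.0588
  x2 = (5 - (0.7)·3.0588) / (-1.7) = -1.6817
Change: (1.0588, 0.4359) → max |·| = 1.0588

1.0588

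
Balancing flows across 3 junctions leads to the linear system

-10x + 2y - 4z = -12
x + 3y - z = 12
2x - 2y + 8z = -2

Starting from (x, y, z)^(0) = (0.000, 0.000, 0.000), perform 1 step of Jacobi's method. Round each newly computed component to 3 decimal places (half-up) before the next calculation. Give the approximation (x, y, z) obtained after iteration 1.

(1.200, 4.000, -0.250)

Iteration 1:
  x = (-12 - (2)·0.000 - (-4)·0.000) / (-10) = 1.200
  y = (12 - (1)·0.000 - (-1)·0.000) / (3) = 4.000
  z = (-2 - (2)·0.000 - (-2)·0.000) / (8) = -0.250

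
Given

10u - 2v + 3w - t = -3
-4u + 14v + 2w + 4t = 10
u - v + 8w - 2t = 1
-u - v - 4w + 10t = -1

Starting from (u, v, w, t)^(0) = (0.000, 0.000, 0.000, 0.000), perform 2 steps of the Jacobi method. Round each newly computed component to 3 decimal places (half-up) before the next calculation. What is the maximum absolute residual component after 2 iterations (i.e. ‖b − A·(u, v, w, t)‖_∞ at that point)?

0.432

Iteration 1:
  u = (-3 - (-2)·0.000 - (3)·0.000 - (-1)·0.000) / (10) = -0.300
  v = (10 - (-4)·0.000 - (2)·0.000 - (4)·0.000) / (14) = 0.714
  w = (1 - (1)·0.000 - (-1)·0.000 - (-2)·0.000) / (8) = 0.125
  t = (-1 - (-1)·0.000 - (-1)·0.000 - (-4)·0.000) / (10) = -0.100
Iteration 2:
  u = (-3 - (-2)·0.714 - (3)·0.125 - (-1)·-0.100) / (10) = -0.205
  v = (10 - (-4)·-0.300 - (2)·0.125 - (4)·-0.100) / (14) = 0.639
  w = (1 - (1)·-0.300 - (-1)·0.714 - (-2)·-0.100) / (8) = 0.227
  t = (-1 - (-1)·-0.300 - (-1)·0.714 - (-4)·0.125) / (10) = -0.009
Residual b − A·x = (-0.362, -0.184, 0.010, 0.432); ∞-norm = 0.432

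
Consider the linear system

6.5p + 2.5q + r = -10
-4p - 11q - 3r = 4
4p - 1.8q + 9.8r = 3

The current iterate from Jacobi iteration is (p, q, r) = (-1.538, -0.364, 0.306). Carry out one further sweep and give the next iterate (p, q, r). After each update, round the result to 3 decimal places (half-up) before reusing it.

One sweep:
  p = (-10 - (2.5)·-0.364 - (1)·0.306) / (6.5) = -1.446
  q = (4 - (-4)·-1.538 - (-3)·0.306) / (-11) = 0.112
  r = (3 - (4)·-1.538 - (-1.8)·-0.364) / (9.8) = 0.867

(-1.446, 0.112, 0.867)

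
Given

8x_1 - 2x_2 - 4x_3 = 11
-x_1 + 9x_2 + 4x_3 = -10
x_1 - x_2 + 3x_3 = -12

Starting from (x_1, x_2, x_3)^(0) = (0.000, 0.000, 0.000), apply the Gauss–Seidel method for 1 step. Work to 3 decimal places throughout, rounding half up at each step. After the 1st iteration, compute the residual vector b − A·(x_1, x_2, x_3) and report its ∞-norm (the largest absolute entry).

21.028

Iteration 1:
  x_1 = (11 - (-2)·0.000 - (-4)·0.000) / (8) = 1.375
  x_2 = (-10 - (-1)·1.375 - (4)·0.000) / (9) = -0.958
  x_3 = (-12 - (1)·1.375 - (-1)·-0.958) / (3) = -4.778
Residual b − A·x = (-21.028, 19.109, 0.001); ∞-norm = 21.028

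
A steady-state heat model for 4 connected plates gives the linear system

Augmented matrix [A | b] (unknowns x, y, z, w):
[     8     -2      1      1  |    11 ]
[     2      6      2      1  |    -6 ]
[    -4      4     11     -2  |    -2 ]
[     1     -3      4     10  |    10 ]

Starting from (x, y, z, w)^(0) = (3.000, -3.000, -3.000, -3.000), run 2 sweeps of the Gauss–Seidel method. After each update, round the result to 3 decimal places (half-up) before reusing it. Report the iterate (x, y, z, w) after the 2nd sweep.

Iteration 1:
  x = (11 - (-2)·-3.000 - (1)·-3.000 - (1)·-3.000) / (8) = 1.375
  y = (-6 - (2)·1.375 - (2)·-3.000 - (1)·-3.000) / (6) = 0.042
  z = (-2 - (-4)·1.375 - (4)·0.042 - (-2)·-3.000) / (11) = -0.243
  w = (10 - (1)·1.375 - (-3)·0.042 - (4)·-0.243) / (10) = 0.972
Iteration 2:
  x = (11 - (-2)·0.042 - (1)·-0.243 - (1)·0.972) / (8) = 1.294
  y = (-6 - (2)·1.294 - (2)·-0.243 - (1)·0.972) / (6) = -1.512
  z = (-2 - (-4)·1.294 - (4)·-1.512 - (-2)·0.972) / (11) = 1.015
  w = (10 - (1)·1.294 - (-3)·-1.512 - (4)·1.015) / (10) = 0.011

(1.294, -1.512, 1.015, 0.011)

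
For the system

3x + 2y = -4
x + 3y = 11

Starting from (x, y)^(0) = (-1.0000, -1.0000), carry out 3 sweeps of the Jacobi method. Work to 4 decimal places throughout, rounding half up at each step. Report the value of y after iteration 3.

5.0000

Iteration 1:
  x = (-4 - (2)·-1.0000) / (3) = -0.6667
  y = (11 - (1)·-1.0000) / (3) = 4.0000
Iteration 2:
  x = (-4 - (2)·4.0000) / (3) = -4.0000
  y = (11 - (1)·-0.6667) / (3) = 3.8889
Iteration 3:
  x = (-4 - (2)·3.8889) / (3) = -3.9259
  y = (11 - (1)·-4.0000) / (3) = 5.0000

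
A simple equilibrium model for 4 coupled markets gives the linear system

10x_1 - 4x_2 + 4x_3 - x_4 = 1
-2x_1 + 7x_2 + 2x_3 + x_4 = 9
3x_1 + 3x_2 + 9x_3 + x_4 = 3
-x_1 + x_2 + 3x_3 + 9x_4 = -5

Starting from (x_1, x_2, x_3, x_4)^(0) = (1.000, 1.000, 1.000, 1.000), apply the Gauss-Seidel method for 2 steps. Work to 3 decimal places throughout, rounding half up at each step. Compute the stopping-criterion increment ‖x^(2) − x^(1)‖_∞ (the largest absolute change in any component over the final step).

0.631

Iteration 1:
  x_1 = (1 - (-4)·1.000 - (4)·1.000 - (-1)·1.000) / (10) = 0.200
  x_2 = (9 - (-2)·0.200 - (2)·1.000 - (1)·1.000) / (7) = 0.914
  x_3 = (3 - (3)·0.200 - (3)·0.914 - (1)·1.000) / (9) = -0.149
  x_4 = (-5 - (-1)·0.200 - (1)·0.914 - (3)·-0.149) / (9) = -0.585
Iteration 2:
  x_1 = (1 - (-4)·0.914 - (4)·-0.149 - (-1)·-0.585) / (10) = 0.467
  x_2 = (9 - (-2)·0.467 - (2)·-0.149 - (1)·-0.585) / (7) = 1.545
  x_3 = (3 - (3)·0.467 - (3)·1.545 - (1)·-0.585) / (9) = -0.272
  x_4 = (-5 - (-1)·0.467 - (1)·1.545 - (3)·-0.272) / (9) = -0.585
Change: (0.267, 0.631, -0.123, 0.000) → max |·| = 0.631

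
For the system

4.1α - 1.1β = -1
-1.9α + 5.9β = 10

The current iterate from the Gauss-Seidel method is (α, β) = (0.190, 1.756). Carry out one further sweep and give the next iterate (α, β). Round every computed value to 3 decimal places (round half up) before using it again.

One sweep:
  α = (-1 - (-1.1)·1.756) / (4.1) = 0.227
  β = (10 - (-1.9)·0.227) / (5.9) = 1.768

(0.227, 1.768)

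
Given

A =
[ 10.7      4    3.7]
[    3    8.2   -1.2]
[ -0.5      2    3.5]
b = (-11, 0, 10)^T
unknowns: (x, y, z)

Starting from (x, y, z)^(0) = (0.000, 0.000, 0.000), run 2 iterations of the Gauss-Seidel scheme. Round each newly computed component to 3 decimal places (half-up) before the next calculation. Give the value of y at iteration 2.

1.108

Iteration 1:
  x = (-11 - (4)·0.000 - (3.7)·0.000) / (10.7) = -1.028
  y = (0 - (3)·-1.028 - (-1.2)·0.000) / (8.2) = 0.376
  z = (10 - (-0.5)·-1.028 - (2)·0.376) / (3.5) = 2.495
Iteration 2:
  x = (-11 - (4)·0.376 - (3.7)·2.495) / (10.7) = -2.031
  y = (0 - (3)·-2.031 - (-1.2)·2.495) / (8.2) = 1.108
  z = (10 - (-0.5)·-2.031 - (2)·1.108) / (3.5) = 1.934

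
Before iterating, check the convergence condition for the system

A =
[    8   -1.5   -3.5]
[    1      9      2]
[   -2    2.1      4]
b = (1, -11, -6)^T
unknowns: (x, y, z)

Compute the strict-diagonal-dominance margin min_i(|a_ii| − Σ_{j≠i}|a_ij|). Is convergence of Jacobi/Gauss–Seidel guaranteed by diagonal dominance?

-0.1

row 1: |8| − (1.5+3.5) = 3
row 2: |9| − (1+2) = 6
row 3: |4| − (2+2.1) = -0.1
minimum over rows = -0.1 → not strictly diagonally dominant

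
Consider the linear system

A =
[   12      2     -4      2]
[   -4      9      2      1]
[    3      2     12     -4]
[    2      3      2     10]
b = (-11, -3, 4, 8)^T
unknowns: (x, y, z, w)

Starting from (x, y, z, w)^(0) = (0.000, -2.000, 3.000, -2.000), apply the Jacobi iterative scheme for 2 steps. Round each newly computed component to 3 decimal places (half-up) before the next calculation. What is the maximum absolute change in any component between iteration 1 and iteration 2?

Iteration 1:
  x = (-11 - (2)·-2.000 - (-4)·3.000 - (2)·-2.000) / (12) = 0.750
  y = (-3 - (-4)·0.000 - (2)·3.000 - (1)·-2.000) / (9) = -0.778
  z = (4 - (3)·0.000 - (2)·-2.000 - (-4)·-2.000) / (12) = 0.000
  w = (8 - (2)·0.000 - (3)·-2.000 - (2)·3.000) / (10) = 0.800
Iteration 2:
  x = (-11 - (2)·-0.778 - (-4)·0.000 - (2)·0.800) / (12) = -0.920
  y = (-3 - (-4)·0.750 - (2)·0.000 - (1)·0.800) / (9) = -0.089
  z = (4 - (3)·0.750 - (2)·-0.778 - (-4)·0.800) / (12) = 0.542
  w = (8 - (2)·0.750 - (3)·-0.778 - (2)·0.000) / (10) = 0.883
Change: (-1.670, 0.689, 0.542, 0.083) → max |·| = 1.670

1.670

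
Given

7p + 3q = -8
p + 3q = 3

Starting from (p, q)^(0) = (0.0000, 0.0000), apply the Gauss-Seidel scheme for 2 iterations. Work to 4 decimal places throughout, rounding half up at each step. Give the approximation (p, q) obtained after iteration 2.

Iteration 1:
  p = (-8 - (3)·0.0000) / (7) = -1.1429
  q = (3 - (1)·-1.1429) / (3) = 1.3810
Iteration 2:
  p = (-8 - (3)·1.3810) / (7) = -1.7347
  q = (3 - (1)·-1.7347) / (3) = 1.5782

(-1.7347, 1.5782)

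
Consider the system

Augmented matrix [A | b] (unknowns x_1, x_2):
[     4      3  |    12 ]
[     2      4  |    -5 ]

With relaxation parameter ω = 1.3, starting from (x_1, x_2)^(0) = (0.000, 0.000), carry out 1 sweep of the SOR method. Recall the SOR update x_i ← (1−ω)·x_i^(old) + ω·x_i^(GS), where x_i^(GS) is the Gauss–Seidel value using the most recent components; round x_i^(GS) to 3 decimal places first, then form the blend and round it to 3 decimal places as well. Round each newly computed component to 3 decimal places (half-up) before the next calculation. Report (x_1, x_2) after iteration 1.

(3.900, -4.160)

Iteration 1:
  x_1: GS value = (12 - (3)·0.000) / (4) = 3.000;  x_1 ← (1−ω)·0.000 + ω·3.000 = 3.900
  x_2: GS value = (-5 - (2)·3.900) / (4) = -3.200;  x_2 ← (1−ω)·0.000 + ω·-3.200 = -4.160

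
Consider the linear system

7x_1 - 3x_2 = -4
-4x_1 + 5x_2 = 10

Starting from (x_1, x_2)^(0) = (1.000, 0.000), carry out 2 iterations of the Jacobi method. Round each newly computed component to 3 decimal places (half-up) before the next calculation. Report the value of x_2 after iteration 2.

1.543

Iteration 1:
  x_1 = (-4 - (-3)·0.000) / (7) = -0.571
  x_2 = (10 - (-4)·1.000) / (5) = 2.800
Iteration 2:
  x_1 = (-4 - (-3)·2.800) / (7) = 0.629
  x_2 = (10 - (-4)·-0.571) / (5) = 1.543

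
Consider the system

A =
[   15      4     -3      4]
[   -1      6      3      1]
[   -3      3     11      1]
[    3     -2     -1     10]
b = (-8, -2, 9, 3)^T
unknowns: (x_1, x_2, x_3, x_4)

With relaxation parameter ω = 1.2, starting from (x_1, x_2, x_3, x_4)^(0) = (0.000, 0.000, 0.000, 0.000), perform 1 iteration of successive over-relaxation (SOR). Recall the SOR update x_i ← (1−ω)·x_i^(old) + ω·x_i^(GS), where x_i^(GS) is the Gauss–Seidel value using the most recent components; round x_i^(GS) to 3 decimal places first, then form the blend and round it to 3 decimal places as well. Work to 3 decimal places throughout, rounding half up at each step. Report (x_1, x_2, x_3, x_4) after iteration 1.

(-0.640, -0.528, 0.946, 0.577)

Iteration 1:
  x_1: GS value = (-8 - (4)·0.000 - (-3)·0.000 - (4)·0.000) / (15) = -0.533;  x_1 ← (1−ω)·0.000 + ω·-0.533 = -0.640
  x_2: GS value = (-2 - (-1)·-0.640 - (3)·0.000 - (1)·0.000) / (6) = -0.440;  x_2 ← (1−ω)·0.000 + ω·-0.440 = -0.528
  x_3: GS value = (9 - (-3)·-0.640 - (3)·-0.528 - (1)·0.000) / (11) = 0.788;  x_3 ← (1−ω)·0.000 + ω·0.788 = 0.946
  x_4: GS value = (3 - (3)·-0.640 - (-2)·-0.528 - (-1)·0.946) / (10) = 0.481;  x_4 ← (1−ω)·0.000 + ω·0.481 = 0.577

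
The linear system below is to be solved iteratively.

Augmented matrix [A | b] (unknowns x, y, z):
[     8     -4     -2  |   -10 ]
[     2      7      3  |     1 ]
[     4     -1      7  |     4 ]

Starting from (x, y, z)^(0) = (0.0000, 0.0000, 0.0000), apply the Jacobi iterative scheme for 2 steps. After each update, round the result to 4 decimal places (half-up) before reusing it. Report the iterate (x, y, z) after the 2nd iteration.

(-1.0357, 0.2551, 1.3061)

Iteration 1:
  x = (-10 - (-4)·0.0000 - (-2)·0.0000) / (8) = -1.2500
  y = (1 - (2)·0.0000 - (3)·0.0000) / (7) = 0.1429
  z = (4 - (4)·0.0000 - (-1)·0.0000) / (7) = 0.5714
Iteration 2:
  x = (-10 - (-4)·0.1429 - (-2)·0.5714) / (8) = -1.0357
  y = (1 - (2)·-1.2500 - (3)·0.5714) / (7) = 0.2551
  z = (4 - (4)·-1.2500 - (-1)·0.1429) / (7) = 1.3061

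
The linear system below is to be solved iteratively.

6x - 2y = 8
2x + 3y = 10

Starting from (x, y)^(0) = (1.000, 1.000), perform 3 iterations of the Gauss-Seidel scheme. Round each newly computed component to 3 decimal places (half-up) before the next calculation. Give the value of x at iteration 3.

1.984

Iteration 1:
  x = (8 - (-2)·1.000) / (6) = 1.667
  y = (10 - (2)·1.667) / (3) = 2.222
Iteration 2:
  x = (8 - (-2)·2.222) / (6) = 2.074
  y = (10 - (2)·2.074) / (3) = 1.951
Iteration 3:
  x = (8 - (-2)·1.951) / (6) = 1.984
  y = (10 - (2)·1.984) / (3) = 2.011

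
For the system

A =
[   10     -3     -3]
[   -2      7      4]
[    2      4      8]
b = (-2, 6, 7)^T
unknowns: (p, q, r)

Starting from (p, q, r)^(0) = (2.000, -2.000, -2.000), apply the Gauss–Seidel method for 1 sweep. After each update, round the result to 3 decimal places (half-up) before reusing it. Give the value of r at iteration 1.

0.425

Iteration 1:
  p = (-2 - (-3)·-2.000 - (-3)·-2.000) / (10) = -1.400
  q = (6 - (-2)·-1.400 - (4)·-2.000) / (7) = 1.600
  r = (7 - (2)·-1.400 - (4)·1.600) / (8) = 0.425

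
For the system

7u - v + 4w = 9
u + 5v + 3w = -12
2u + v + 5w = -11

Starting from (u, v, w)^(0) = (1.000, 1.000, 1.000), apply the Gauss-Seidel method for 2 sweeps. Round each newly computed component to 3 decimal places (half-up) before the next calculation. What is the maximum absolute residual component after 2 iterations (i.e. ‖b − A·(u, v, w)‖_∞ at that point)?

Iteration 1:
  u = (9 - (-1)·1.000 - (4)·1.000) / (7) = 0.857
  v = (-12 - (1)·0.857 - (3)·1.000) / (5) = -3.171
  w = (-11 - (2)·0.857 - (1)·-3.171) / (5) = -1.909
Iteration 2:
  u = (9 - (-1)·-3.171 - (4)·-1.909) / (7) = 1.924
  v = (-12 - (1)·1.924 - (3)·-1.909) / (5) = -1.639
  w = (-11 - (2)·1.924 - (1)·-1.639) / (5) = -2.642
Residual b − A·x = (4.461, 2.197, 0.001); ∞-norm = 4.461

4.461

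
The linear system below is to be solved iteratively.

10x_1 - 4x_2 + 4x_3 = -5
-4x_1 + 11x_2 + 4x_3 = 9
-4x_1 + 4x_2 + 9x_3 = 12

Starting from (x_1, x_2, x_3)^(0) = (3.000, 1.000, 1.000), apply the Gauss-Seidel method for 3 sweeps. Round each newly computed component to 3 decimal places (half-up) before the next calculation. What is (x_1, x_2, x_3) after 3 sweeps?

(-0.794, 0.200, 0.892)

Iteration 1:
  x_1 = (-5 - (-4)·1.000 - (4)·1.000) / (10) = -0.500
  x_2 = (9 - (-4)·-0.500 - (4)·1.000) / (11) = 0.273
  x_3 = (12 - (-4)·-0.500 - (4)·0.273) / (9) = 0.990
Iteration 2:
  x_1 = (-5 - (-4)·0.273 - (4)·0.990) / (10) = -0.787
  x_2 = (9 - (-4)·-0.787 - (4)·0.990) / (11) = 0.172
  x_3 = (12 - (-4)·-0.787 - (4)·0.172) / (9) = 0.907
Iteration 3:
  x_1 = (-5 - (-4)·0.172 - (4)·0.907) / (10) = -0.794
  x_2 = (9 - (-4)·-0.794 - (4)·0.907) / (11) = 0.200
  x_3 = (12 - (-4)·-0.794 - (4)·0.200) / (9) = 0.892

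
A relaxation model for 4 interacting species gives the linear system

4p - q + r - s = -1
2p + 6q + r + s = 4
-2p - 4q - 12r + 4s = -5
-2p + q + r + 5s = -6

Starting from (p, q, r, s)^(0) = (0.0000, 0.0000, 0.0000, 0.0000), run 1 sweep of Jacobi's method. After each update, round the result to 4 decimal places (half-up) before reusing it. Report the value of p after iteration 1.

-0.2500

Iteration 1:
  p = (-1 - (-1)·0.0000 - (1)·0.0000 - (-1)·0.0000) / (4) = -0.2500
  q = (4 - (2)·0.0000 - (1)·0.0000 - (1)·0.0000) / (6) = 0.6667
  r = (-5 - (-2)·0.0000 - (-4)·0.0000 - (4)·0.0000) / (-12) = 0.4167
  s = (-6 - (-2)·0.0000 - (1)·0.0000 - (1)·0.0000) / (5) = -1.2000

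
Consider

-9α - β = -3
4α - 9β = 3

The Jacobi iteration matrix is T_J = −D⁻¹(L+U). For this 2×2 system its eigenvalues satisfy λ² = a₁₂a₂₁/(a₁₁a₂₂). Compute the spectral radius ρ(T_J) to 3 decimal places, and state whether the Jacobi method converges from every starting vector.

a₁₂a₂₁/(a₁₁a₂₂) = (-1)·(4) / ((-9)·(-9)) = -0.049383
ρ = √|-0.049383| = √0.049383 = 0.222
ρ < 1, so Jacobi converges

0.222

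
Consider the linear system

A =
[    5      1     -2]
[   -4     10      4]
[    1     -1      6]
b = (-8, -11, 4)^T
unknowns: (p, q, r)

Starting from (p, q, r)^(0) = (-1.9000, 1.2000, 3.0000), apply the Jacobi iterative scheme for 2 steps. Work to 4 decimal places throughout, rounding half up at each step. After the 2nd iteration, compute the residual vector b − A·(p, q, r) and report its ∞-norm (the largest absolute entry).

Iteration 1:
  p = (-8 - (1)·1.2000 - (-2)·3.0000) / (5) = -0.6400
  q = (-11 - (-4)·-1.9000 - (4)·3.0000) / (10) = -3.0600
  r = (4 - (1)·-1.9000 - (-1)·1.2000) / (6) = 1.1833
Iteration 2:
  p = (-8 - (1)·-3.0600 - (-2)·1.1833) / (5) = -0.5147
  q = (-11 - (-4)·-0.6400 - (4)·1.1833) / (10) = -1.8293
  r = (4 - (1)·-0.6400 - (-1)·-3.0600) / (6) = 0.2633
Residual b − A·x = (-3.0706, 4.1810, 1.1056); ∞-norm = 4.1810

4.1810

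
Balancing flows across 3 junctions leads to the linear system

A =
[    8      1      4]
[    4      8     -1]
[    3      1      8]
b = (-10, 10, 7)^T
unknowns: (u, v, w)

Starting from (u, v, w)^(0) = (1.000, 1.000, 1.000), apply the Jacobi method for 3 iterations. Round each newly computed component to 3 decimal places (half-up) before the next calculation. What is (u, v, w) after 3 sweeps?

Iteration 1:
  u = (-10 - (1)·1.000 - (4)·1.000) / (8) = -1.875
  v = (10 - (4)·1.000 - (-1)·1.000) / (8) = 0.875
  w = (7 - (3)·1.000 - (1)·1.000) / (8) = 0.375
Iteration 2:
  u = (-10 - (1)·0.875 - (4)·0.375) / (8) = -1.547
  v = (10 - (4)·-1.875 - (-1)·0.375) / (8) = 2.234
  w = (7 - (3)·-1.875 - (1)·0.875) / (8) = 1.469
Iteration 3:
  u = (-10 - (1)·2.234 - (4)·1.469) / (8) = -2.264
  v = (10 - (4)·-1.547 - (-1)·1.469) / (8) = 2.207
  w = (7 - (3)·-1.547 - (1)·2.234) / (8) = 1.176

(-2.264, 2.207, 1.176)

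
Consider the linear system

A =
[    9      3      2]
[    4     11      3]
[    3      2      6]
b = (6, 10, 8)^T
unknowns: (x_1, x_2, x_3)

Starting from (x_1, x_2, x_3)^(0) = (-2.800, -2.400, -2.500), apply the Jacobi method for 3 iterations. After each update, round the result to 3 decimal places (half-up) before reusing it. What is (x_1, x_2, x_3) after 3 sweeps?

(1.052, 1.418, 2.091)

Iteration 1:
  x_1 = (6 - (3)·-2.400 - (2)·-2.500) / (9) = 2.022
  x_2 = (10 - (4)·-2.800 - (3)·-2.500) / (11) = 2.609
  x_3 = (8 - (3)·-2.800 - (2)·-2.400) / (6) = 3.533
Iteration 2:
  x_1 = (6 - (3)·2.609 - (2)·3.533) / (9) = -0.988
  x_2 = (10 - (4)·2.022 - (3)·3.533) / (11) = -0.790
  x_3 = (8 - (3)·2.022 - (2)·2.609) / (6) = -0.547
Iteration 3:
  x_1 = (6 - (3)·-0.790 - (2)·-0.547) / (9) = 1.052
  x_2 = (10 - (4)·-0.988 - (3)·-0.547) / (11) = 1.418
  x_3 = (8 - (3)·-0.988 - (2)·-0.790) / (6) = 2.091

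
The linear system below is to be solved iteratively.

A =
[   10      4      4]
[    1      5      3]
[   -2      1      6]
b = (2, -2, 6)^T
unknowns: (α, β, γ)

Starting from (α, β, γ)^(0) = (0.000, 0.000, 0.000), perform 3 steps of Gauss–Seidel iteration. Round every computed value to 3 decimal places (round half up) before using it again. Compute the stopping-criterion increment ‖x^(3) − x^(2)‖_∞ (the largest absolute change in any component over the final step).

0.247

Iteration 1:
  α = (2 - (4)·0.000 - (4)·0.000) / (10) = 0.200
  β = (-2 - (1)·0.200 - (3)·0.000) / (5) = -0.440
  γ = (6 - (-2)·0.200 - (1)·-0.440) / (6) = 1.140
Iteration 2:
  α = (2 - (4)·-0.440 - (4)·1.140) / (10) = -0.080
  β = (-2 - (1)·-0.080 - (3)·1.140) / (5) = -1.068
  γ = (6 - (-2)·-0.080 - (1)·-1.068) / (6) = 1.151
Iteration 3:
  α = (2 - (4)·-1.068 - (4)·1.151) / (10) = 0.167
  β = (-2 - (1)·0.167 - (3)·1.151) / (5) = -1.124
  γ = (6 - (-2)·0.167 - (1)·-1.124) / (6) = 1.243
Change: (0.247, -0.056, 0.092) → max |·| = 0.247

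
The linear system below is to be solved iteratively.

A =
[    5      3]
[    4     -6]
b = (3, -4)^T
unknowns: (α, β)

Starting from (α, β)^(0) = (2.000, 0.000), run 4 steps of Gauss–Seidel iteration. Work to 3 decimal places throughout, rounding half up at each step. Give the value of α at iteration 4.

0.113

Iteration 1:
  α = (3 - (3)·0.000) / (5) = 0.600
  β = (-4 - (4)·0.600) / (-6) = 1.067
Iteration 2:
  α = (3 - (3)·1.067) / (5) = -0.040
  β = (-4 - (4)·-0.040) / (-6) = 0.640
Iteration 3:
  α = (3 - (3)·0.640) / (5) = 0.216
  β = (-4 - (4)·0.216) / (-6) = 0.811
Iteration 4:
  α = (3 - (3)·0.811) / (5) = 0.113
  β = (-4 - (4)·0.113) / (-6) = 0.742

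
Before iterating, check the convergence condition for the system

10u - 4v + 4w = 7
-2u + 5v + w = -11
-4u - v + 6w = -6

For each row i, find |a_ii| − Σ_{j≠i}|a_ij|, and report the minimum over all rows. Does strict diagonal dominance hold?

row 1: |10| − (4+4) = 2
row 2: |5| − (2+1) = 2
row 3: |6| − (4+1) = 1
minimum over rows = 1 → strictly diagonally dominant (convergence guaranteed)

1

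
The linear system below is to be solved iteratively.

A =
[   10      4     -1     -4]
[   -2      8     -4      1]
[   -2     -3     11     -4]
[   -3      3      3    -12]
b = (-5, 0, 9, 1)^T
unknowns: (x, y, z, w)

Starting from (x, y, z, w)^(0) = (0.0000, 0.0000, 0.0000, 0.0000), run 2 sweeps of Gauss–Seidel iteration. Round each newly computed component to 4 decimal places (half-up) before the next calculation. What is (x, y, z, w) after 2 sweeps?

(-0.3072, 0.2468, 0.8964, 0.2793)

Iteration 1:
  x = (-5 - (4)·0.0000 - (-1)·0.0000 - (-4)·0.0000) / (10) = -0.5000
  y = (0 - (-2)·-0.5000 - (-4)·0.0000 - (1)·0.0000) / (8) = -0.1250
  z = (9 - (-2)·-0.5000 - (-3)·-0.1250 - (-4)·0.0000) / (11) = 0.6932
  w = (1 - (-3)·-0.5000 - (3)·-0.1250 - (3)·0.6932) / (-12) = 0.1837
Iteration 2:
  x = (-5 - (4)·-0.1250 - (-1)·0.6932 - (-4)·0.1837) / (10) = -0.3072
  y = (0 - (-2)·-0.3072 - (-4)·0.6932 - (1)·0.1837) / (8) = 0.2468
  z = (9 - (-2)·-0.3072 - (-3)·0.2468 - (-4)·0.1837) / (11) = 0.8964
  w = (1 - (-3)·-0.3072 - (3)·0.2468 - (3)·0.8964) / (-12) = 0.2793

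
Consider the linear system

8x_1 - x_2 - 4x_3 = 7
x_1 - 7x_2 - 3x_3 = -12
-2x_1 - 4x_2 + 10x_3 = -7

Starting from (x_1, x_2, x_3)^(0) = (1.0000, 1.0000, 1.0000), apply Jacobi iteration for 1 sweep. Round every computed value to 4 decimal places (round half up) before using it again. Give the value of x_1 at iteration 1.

1.5000

Iteration 1:
  x_1 = (7 - (-1)·1.0000 - (-4)·1.0000) / (8) = 1.5000
  x_2 = (-12 - (1)·1.0000 - (-3)·1.0000) / (-7) = 1.4286
  x_3 = (-7 - (-2)·1.0000 - (-4)·1.0000) / (10) = -0.1000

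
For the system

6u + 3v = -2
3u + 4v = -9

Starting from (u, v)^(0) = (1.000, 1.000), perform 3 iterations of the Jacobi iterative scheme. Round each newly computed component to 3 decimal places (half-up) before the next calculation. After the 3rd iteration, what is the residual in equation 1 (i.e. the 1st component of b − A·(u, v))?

4.501

Iteration 1:
  u = (-2 - (3)·1.000) / (6) = -0.833
  v = (-9 - (3)·1.000) / (4) = -3.000
Iteration 2:
  u = (-2 - (3)·-3.000) / (6) = 1.167
  v = (-9 - (3)·-0.833) / (4) = -1.625
Iteration 3:
  u = (-2 - (3)·-1.625) / (6) = 0.479
  v = (-9 - (3)·1.167) / (4) = -3.125
Residual b − A·x = (4.501, 2.063)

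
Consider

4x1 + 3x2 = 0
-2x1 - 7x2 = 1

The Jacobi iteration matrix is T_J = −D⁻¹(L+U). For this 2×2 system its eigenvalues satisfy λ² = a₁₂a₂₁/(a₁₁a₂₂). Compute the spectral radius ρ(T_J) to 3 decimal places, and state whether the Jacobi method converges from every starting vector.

a₁₂a₂₁/(a₁₁a₂₂) = (3)·(-2) / ((4)·(-7)) = 0.214286
ρ = √|0.214286| = √0.214286 = 0.463
ρ < 1, so Jacobi converges

0.463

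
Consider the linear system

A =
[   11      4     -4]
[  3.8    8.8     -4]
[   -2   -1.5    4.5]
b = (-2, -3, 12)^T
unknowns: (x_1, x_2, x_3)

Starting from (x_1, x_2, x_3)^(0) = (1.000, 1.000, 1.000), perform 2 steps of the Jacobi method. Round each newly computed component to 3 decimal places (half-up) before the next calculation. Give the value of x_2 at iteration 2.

1.303

Iteration 1:
  x_1 = (-2 - (4)·1.000 - (-4)·1.000) / (11) = -0.182
  x_2 = (-3 - (3.8)·1.000 - (-4)·1.000) / (8.8) = -0.318
  x_3 = (12 - (-2)·1.000 - (-1.5)·1.000) / (4.5) = 3.444
Iteration 2:
  x_1 = (-2 - (4)·-0.318 - (-4)·3.444) / (11) = 1.186
  x_2 = (-3 - (3.8)·-0.182 - (-4)·3.444) / (8.8) = 1.303
  x_3 = (12 - (-2)·-0.182 - (-1.5)·-0.318) / (4.5) = 2.480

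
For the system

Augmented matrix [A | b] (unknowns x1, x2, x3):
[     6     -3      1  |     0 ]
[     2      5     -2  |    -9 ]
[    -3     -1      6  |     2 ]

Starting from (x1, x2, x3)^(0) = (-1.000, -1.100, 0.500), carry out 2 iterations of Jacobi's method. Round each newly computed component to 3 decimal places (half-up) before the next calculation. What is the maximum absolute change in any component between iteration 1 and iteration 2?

Iteration 1:
  x1 = (0 - (-3)·-1.100 - (1)·0.500) / (6) = -0.633
  x2 = (-9 - (2)·-1.000 - (-2)·0.500) / (5) = -1.200
  x3 = (2 - (-3)·-1.000 - (-1)·-1.100) / (6) = -0.350
Iteration 2:
  x1 = (0 - (-3)·-1.200 - (1)·-0.350) / (6) = -0.542
  x2 = (-9 - (2)·-0.633 - (-2)·-0.350) / (5) = -1.687
  x3 = (2 - (-3)·-0.633 - (-1)·-1.200) / (6) = -0.183
Change: (0.091, -0.487, 0.167) → max |·| = 0.487

0.487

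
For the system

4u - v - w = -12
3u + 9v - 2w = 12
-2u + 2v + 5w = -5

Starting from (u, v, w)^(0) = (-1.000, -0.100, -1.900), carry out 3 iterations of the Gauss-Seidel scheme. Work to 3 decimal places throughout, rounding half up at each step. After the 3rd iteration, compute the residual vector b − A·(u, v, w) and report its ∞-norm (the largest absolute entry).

0.076

Iteration 1:
  u = (-12 - (-1)·-0.100 - (-1)·-1.900) / (4) = -3.500
  v = (12 - (3)·-3.500 - (-2)·-1.900) / (9) = 2.078
  w = (-5 - (-2)·-3.500 - (2)·2.078) / (5) = -3.231
Iteration 2:
  u = (-12 - (-1)·2.078 - (-1)·-3.231) / (4) = -3.288
  v = (12 - (3)·-3.288 - (-2)·-3.231) / (9) = 1.711
  w = (-5 - (-2)·-3.288 - (2)·1.711) / (5) = -3.000
Iteration 3:
  u = (-12 - (-1)·1.711 - (-1)·-3.000) / (4) = -3.322
  v = (12 - (3)·-3.322 - (-2)·-3.000) / (9) = 1.774
  w = (-5 - (-2)·-3.322 - (2)·1.774) / (5) = -3.038
Residual b − A·x = (0.024, -0.076, -0.002); ∞-norm = 0.076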